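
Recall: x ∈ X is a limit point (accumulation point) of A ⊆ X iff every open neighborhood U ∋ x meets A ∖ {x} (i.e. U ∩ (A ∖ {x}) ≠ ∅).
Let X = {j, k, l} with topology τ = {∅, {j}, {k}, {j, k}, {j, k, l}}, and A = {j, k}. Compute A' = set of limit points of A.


A' = {l}

For each x ∈ X, list the open sets U ∈ τ with x ∈ U, then check whether U ∩ (A ∖ {x}) ≠ ∅ for every such U.
  x = j: open {j} ∋ x has {j} ∩ (A ∖ {j}) = ∅, so x is NOT a limit point.
  x = k: open {k} ∋ x has {k} ∩ (A ∖ {k}) = ∅, so x is NOT a limit point.
  x = l: opens ∋ x are {j, k, l}; each meets A ∖ {l}, so x IS a limit point.
Collecting: A' = {l}.


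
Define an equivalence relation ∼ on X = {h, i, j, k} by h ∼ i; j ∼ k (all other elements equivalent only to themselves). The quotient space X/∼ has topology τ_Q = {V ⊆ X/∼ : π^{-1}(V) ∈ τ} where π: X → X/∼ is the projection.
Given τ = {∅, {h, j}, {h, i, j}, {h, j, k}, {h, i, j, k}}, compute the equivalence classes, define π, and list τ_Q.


X/∼ = {[h=i], [j=k]}; |τ_Q| = 2.

Equivalence classes: [h=i], [j=k].
Quotient map π: X → X/∼ sends h ↦ [h=i], i ↦ [h=i], j ↦ [j=k], k ↦ [j=k].
For each subset V ⊆ X/∼, compute π^{-1}(V) ⊆ X and check whether π^{-1}(V) ∈ τ. V is open in τ_Q iff π^{-1}(V) ∈ τ.
  V = {}: π^{-1}(V) = ∅ ∈ τ ✓.
  V = {[h=i]}: π^{-1}(V) = {h, i} ∉ τ ✗.
  V = {[j=k]}: π^{-1}(V) = {j, k} ∉ τ ✗.
  V = {[h=i], [j=k]}: π^{-1}(V) = {h, i, j, k} ∈ τ ✓.
Open sets in the quotient: τ_Q = {{}, {[h=i], [j=k]}} (2 elements).


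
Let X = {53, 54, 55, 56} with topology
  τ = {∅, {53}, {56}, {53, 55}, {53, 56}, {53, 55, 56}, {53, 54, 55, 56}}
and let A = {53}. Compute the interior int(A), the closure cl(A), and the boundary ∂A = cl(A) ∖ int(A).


int(A) = {53}, cl(A) = {53, 54, 55}, ∂A = {54, 55}.

Closed sets in (X, τ) are complements of opens:
  closed(X, τ) = {∅, {54}, {54, 55}, {54, 56}, {53, 54, 55}, {54, 55, 56}, {53, 54, 55, 56}}.
int(A) = ⋃ {U ∈ τ : U ⊆ A}. Opens contained in A: ∅, {53}.
Taking the union of these: int(A) = {53}.
cl(A) = ⋂ {C closed : A ⊆ C}. Closed sets containing A: {53, 54, 55}, {53, 54, 55, 56}.
Intersecting these: cl(A) = {53, 54, 55}.
∂A = cl(A) ∖ int(A) = {53, 54, 55} ∖ {53} = {54, 55}.


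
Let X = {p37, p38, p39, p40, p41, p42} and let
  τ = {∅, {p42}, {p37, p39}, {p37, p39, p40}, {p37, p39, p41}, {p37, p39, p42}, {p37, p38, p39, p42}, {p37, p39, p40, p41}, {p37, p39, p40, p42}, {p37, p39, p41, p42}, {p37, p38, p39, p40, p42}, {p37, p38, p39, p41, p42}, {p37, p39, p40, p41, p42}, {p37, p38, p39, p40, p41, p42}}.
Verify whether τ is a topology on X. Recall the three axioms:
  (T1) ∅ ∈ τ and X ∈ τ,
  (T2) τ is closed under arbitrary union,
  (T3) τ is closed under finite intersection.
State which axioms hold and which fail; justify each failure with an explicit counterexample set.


τ IS a topology on X.

Axiom (T1): ∅ ∈ τ? Yes; X ∈ τ? Yes.
Axiom (T2/T3): check pairwise unions and intersections of members of τ.
All pairwise intersections and unions checked — each lies in τ. Therefore τ satisfies (T1), (T2), (T3): it IS a topology on X.


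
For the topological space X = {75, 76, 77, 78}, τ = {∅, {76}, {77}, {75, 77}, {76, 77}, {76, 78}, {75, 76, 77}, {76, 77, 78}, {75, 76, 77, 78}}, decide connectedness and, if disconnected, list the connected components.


(X, τ) is disconnected; components = [{75, 77}, {76, 78}].

Find clopen sets (U ∈ τ with X ∖ U ∈ τ):
  U = ∅, X ∖ U = {75, 76, 77, 78} — both open, so U is clopen.
  U = {75, 77}, X ∖ U = {76, 78} — both open, so U is clopen.
  U = {76, 78}, X ∖ U = {75, 77} — both open, so U is clopen.
  U = {75, 76, 77, 78}, X ∖ U = ∅ — both open, so U is clopen.
Nontrivial clopen(s) exist: e.g. {75, 77}. So (X, τ) is disconnected.
Compute connected components by grouping points that agree on all clopens:
  component: {75, 77}
  component: {76, 78}


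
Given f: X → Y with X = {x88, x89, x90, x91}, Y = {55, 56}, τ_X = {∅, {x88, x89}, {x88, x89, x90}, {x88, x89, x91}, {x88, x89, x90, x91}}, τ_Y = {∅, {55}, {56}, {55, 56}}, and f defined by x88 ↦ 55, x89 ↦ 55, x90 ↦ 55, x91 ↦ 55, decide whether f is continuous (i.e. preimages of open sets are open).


f IS continuous.

Compute f^{-1}(U) for each U ∈ τ_Y:
  U = ∅: f^{-1}(U) = ∅ ∈ τ_X ✓.
  U = {55}: f^{-1}(U) = {x88, x89, x90, x91} ∈ τ_X ✓.
  U = {56}: f^{-1}(U) = ∅ ∈ τ_X ✓.
  U = {55, 56}: f^{-1}(U) = {x88, x89, x90, x91} ∈ τ_X ✓.
Every preimage lies in τ_X, so f IS continuous.


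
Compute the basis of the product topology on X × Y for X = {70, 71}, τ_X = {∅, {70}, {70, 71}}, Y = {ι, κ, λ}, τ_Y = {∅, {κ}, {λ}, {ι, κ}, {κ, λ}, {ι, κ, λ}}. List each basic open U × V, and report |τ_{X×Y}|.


Basis B = {∅ × ∅, {70} × {κ}, {70} × {λ}, {70} × {ι, κ}, {70} × {κ, λ}, {70, 71} × {κ}, {70, 71} × {λ}, {70} × {ι, κ, λ}, {70, 71} × {ι, κ}, {70, 71} × {κ, λ}, {70, 71} × {ι, κ, λ}}; |τ_{X×Y}| = 18.

Enumerate products U × V with U ∈ τ_X, V ∈ τ_Y (deduplicated):
  ∅ × ∅ = {} (∅)
  {70} × {κ} = {(70,κ)}
  {70} × {λ} = {(70,λ)}
  {70} × {ι, κ} = {(70,ι), (70,κ)}
  {70} × {κ, λ} = {(70,κ), (70,λ)}
  {70, 71} × {κ} = {(70,κ), (71,κ)}
  {70, 71} × {λ} = {(70,λ), (71,λ)}
  {70} × {ι, κ, λ} = {(70,ι), (70,κ), (70,λ)}
  {70, 71} × {ι, κ} = {(70,ι), (70,κ), (71,ι), (71,κ)}
  {70, 71} × {κ, λ} = {(70,κ), (70,λ), (71,κ), (71,λ)}
  {70, 71} × {ι, κ, λ} = {(70,ι), (70,κ), (70,λ), (71,ι), (71,κ), (71,λ)}
These 11 distinct sets form the basis B.
Close under arbitrary unions to get τ_{X×Y}; counting gives |τ_{X×Y}| = 18.


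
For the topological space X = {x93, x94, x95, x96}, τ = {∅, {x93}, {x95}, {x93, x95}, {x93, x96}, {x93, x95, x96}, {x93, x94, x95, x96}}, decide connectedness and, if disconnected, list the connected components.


(X, τ) is connected.

Find clopen sets (U ∈ τ with X ∖ U ∈ τ):
  U = ∅, X ∖ U = {x93, x94, x95, x96} — both open, so U is clopen.
  U = {x93, x94, x95, x96}, X ∖ U = ∅ — both open, so U is clopen.
Only trivial clopens (∅ and X) exist, so (X, τ) is connected.
Compute connected components by grouping points that agree on all clopens:
  component: {x93, x94, x95, x96}


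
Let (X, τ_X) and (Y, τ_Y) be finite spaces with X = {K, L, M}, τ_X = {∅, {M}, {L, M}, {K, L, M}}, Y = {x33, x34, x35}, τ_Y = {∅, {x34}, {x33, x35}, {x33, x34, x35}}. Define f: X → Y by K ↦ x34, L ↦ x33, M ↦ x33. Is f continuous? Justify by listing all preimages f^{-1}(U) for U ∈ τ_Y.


f is NOT continuous.

Compute f^{-1}(U) for each U ∈ τ_Y:
  U = ∅: f^{-1}(U) = ∅ ∈ τ_X ✓.
  U = {x34}: f^{-1}(U) = {K} ∉ τ_X ✗.
  U = {x33, x35}: f^{-1}(U) = {L, M} ∈ τ_X ✓.
  U = {x33, x34, x35}: f^{-1}(U) = {K, L, M} ∈ τ_X ✓.
Found U = {x34} with f^{-1}(U) = {K} not in τ_X. Therefore f is NOT continuous.


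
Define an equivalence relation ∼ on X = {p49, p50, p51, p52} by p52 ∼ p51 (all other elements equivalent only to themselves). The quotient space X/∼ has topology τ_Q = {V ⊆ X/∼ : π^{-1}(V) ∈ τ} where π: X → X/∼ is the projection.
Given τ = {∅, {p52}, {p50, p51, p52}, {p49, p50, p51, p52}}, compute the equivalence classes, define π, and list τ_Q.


X/∼ = {[p49], [p50], [p51=p52]}; |τ_Q| = 3.

Equivalence classes: [p49], [p50], [p51=p52].
Quotient map π: X → X/∼ sends p49 ↦ [p49], p50 ↦ [p50], p51 ↦ [p51=p52], p52 ↦ [p51=p52].
For each subset V ⊆ X/∼, compute π^{-1}(V) ⊆ X and check whether π^{-1}(V) ∈ τ. V is open in τ_Q iff π^{-1}(V) ∈ τ.
  V = {}: π^{-1}(V) = ∅ ∈ τ ✓.
  V = {[p49]}: π^{-1}(V) = {p49} ∉ τ ✗.
  V = {[p50]}: π^{-1}(V) = {p50} ∉ τ ✗.
  V = {[p49], [p50]}: π^{-1}(V) = {p49, p50} ∉ τ ✗.
  V = {[p51=p52]}: π^{-1}(V) = {p51, p52} ∉ τ ✗.
  V = {[p49], [p51=p52]}: π^{-1}(V) = {p49, p51, p52} ∉ τ ✗.
  V = {[p50], [p51=p52]}: π^{-1}(V) = {p50, p51, p52} ∈ τ ✓.
  V = {[p49], [p50], [p51=p52]}: π^{-1}(V) = {p49, p50, p51, p52} ∈ τ ✓.
Open sets in the quotient: τ_Q = {{}, {[p50], [p51=p52]}, {[p49], [p50], [p51=p52]}} (3 elements).


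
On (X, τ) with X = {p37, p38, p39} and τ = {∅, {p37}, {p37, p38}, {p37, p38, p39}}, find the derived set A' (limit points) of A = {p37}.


A' = {p38, p39}

For each x ∈ X, list the open sets U ∈ τ with x ∈ U, then check whether U ∩ (A ∖ {x}) ≠ ∅ for every such U.
  x = p37: open {p37} ∋ x has {p37} ∩ (A ∖ {p37}) = ∅, so x is NOT a limit point.
  x = p38: opens ∋ x are {p37, p38}, {p37, p38, p39}; each meets A ∖ {p38}, so x IS a limit point.
  x = p39: opens ∋ x are {p37, p38, p39}; each meets A ∖ {p39}, so x IS a limit point.
Collecting: A' = {p38, p39}.


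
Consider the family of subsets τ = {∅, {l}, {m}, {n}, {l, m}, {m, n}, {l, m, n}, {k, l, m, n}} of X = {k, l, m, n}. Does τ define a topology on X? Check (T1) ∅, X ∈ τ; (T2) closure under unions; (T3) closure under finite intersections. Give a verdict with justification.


τ is NOT a topology on X.

Axiom (T1): ∅ ∈ τ? Yes; X ∈ τ? Yes.
Axiom (T2/T3): check pairwise unions and intersections of members of τ.
Counterexample for (T2): {l} ∪ {n} = {l, n} ∉ τ. Therefore τ is NOT a topology.


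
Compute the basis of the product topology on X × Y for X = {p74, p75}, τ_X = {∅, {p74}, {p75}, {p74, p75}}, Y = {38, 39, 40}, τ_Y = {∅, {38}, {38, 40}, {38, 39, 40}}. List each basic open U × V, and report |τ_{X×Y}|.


Basis B = {∅ × ∅, {p74} × {38}, {p75} × {38}, {p74} × {38, 40}, {p74, p75} × {38}, {p75} × {38, 40}, {p74} × {38, 39, 40}, {p75} × {38, 39, 40}, {p74, p75} × {38, 40}, {p74, p75} × {38, 39, 40}}; |τ_{X×Y}| = 16.

Enumerate products U × V with U ∈ τ_X, V ∈ τ_Y (deduplicated):
  ∅ × ∅ = {} (∅)
  {p74} × {38} = {(p74,38)}
  {p75} × {38} = {(p75,38)}
  {p74} × {38, 40} = {(p74,38), (p74,40)}
  {p74, p75} × {38} = {(p74,38), (p75,38)}
  {p75} × {38, 40} = {(p75,38), (p75,40)}
  {p74} × {38, 39, 40} = {(p74,38), (p74,39), (p74,40)}
  {p75} × {38, 39, 40} = {(p75,38), (p75,39), (p75,40)}
  {p74, p75} × {38, 40} = {(p74,38), (p74,40), (p75,38), (p75,40)}
  {p74, p75} × {38, 39, 40} = {(p74,38), (p74,39), (p74,40), (p75,38), (p75,39), (p75,40)}
These 10 distinct sets form the basis B.
Close under arbitrary unions to get τ_{X×Y}; counting gives |τ_{X×Y}| = 16.


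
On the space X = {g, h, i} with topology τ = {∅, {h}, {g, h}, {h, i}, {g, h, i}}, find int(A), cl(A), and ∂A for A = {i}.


int(A) = ∅, cl(A) = {i}, ∂A = {i}.

Closed sets in (X, τ) are complements of opens:
  closed(X, τ) = {∅, {g}, {i}, {g, i}, {g, h, i}}.
int(A) = ⋃ {U ∈ τ : U ⊆ A}. Opens contained in A: ∅.
Taking the union of these: int(A) = ∅.
cl(A) = ⋂ {C closed : A ⊆ C}. Closed sets containing A: {i}, {g, i}, {g, h, i}.
Intersecting these: cl(A) = {i}.
∂A = cl(A) ∖ int(A) = {i} ∖ ∅ = {i}.


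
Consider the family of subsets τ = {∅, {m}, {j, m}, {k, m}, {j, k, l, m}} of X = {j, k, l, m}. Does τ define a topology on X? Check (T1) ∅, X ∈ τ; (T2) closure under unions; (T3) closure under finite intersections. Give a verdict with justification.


τ is NOT a topology on X.

Axiom (T1): ∅ ∈ τ? Yes; X ∈ τ? Yes.
Axiom (T2/T3): check pairwise unions and intersections of members of τ.
Counterexample for (T2): {j, m} ∪ {k, m} = {j, k, m} ∉ τ. Therefore τ is NOT a topology.


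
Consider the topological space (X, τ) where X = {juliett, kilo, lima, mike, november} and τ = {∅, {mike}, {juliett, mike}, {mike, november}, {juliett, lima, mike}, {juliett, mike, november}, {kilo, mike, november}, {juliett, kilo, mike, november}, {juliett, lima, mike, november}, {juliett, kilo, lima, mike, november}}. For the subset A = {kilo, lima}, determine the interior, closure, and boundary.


int(A) = ∅, cl(A) = {kilo, lima}, ∂A = {kilo, lima}.

Closed sets in (X, τ) are complements of opens:
  closed(X, τ) = {∅, {kilo}, {lima}, {juliett, lima}, {kilo, lima}, {kilo, november}, {juliett, kilo, lima}, {kilo, lima, november}, {juliett, kilo, lima, november}, {juliett, kilo, lima, mike, november}}.
int(A) = ⋃ {U ∈ τ : U ⊆ A}. Opens contained in A: ∅.
Taking the union of these: int(A) = ∅.
cl(A) = ⋂ {C closed : A ⊆ C}. Closed sets containing A: {kilo, lima}, {juliett, kilo, lima}, {kilo, lima, november}, {juliett, kilo, lima, november}, {juliett, kilo, lima, mike, november}.
Intersecting these: cl(A) = {kilo, lima}.
∂A = cl(A) ∖ int(A) = {kilo, lima} ∖ ∅ = {kilo, lima}.


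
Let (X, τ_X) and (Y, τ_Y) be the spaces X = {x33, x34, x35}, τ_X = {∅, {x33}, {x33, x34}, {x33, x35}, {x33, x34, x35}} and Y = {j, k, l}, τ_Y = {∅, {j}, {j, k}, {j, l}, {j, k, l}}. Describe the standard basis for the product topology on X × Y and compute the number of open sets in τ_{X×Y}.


Basis B = {∅ × ∅, {x33} × {j}, {x33} × {j, k}, {x33} × {j, l}, {x33, x34} × {j}, {x33, x35} × {j}, {x33} × {j, k, l}, {x33, x34, x35} × {j}, {x33, x34} × {j, k}, {x33, x35} × {j, k}, {x33, x34} × {j, l}, {x33, x35} × {j, l}, {x33, x34} × {j, k, l}, {x33, x35} × {j, k, l}, {x33, x34, x35} × {j, k}, {x33, x34, x35} × {j, l}, {x33, x34, x35} × {j, k, l}}; |τ_{X×Y}| = 48.

Enumerate products U × V with U ∈ τ_X, V ∈ τ_Y (deduplicated):
  ∅ × ∅ = {} (∅)
  {x33} × {j} = {(x33,j)}
  {x33} × {j, k} = {(x33,j), (x33,k)}
  {x33} × {j, l} = {(x33,j), (x33,l)}
  {x33, x34} × {j} = {(x33,j), (x34,j)}
  {x33, x35} × {j} = {(x33,j), (x35,j)}
  {x33} × {j, k, l} = {(x33,j), (x33,k), (x33,l)}
  {x33, x34, x35} × {j} = {(x33,j), (x34,j), (x35,j)}
  {x33, x34} × {j, k} = {(x33,j), (x33,k), (x34,j), (x34,k)}
  {x33, x35} × {j, k} = {(x33,j), (x33,k), (x35,j), (x35,k)}
  {x33, x34} × {j, l} = {(x33,j), (x33,l), (x34,j), (x34,l)}
  {x33, x35} × {j, l} = {(x33,j), (x33,l), (x35,j), (x35,l)}
  {x33, x34} × {j, k, l} = {(x33,j), (x33,k), (x33,l), (x34,j), (x34,k), (x34,l)}
  {x33, x35} × {j, k, l} = {(x33,j), (x33,k), (x33,l), (x35,j), (x35,k), (x35,l)}
  {x33, x34, x35} × {j, k} = {(x33,j), (x33,k), (x34,j), (x34,k), (x35,j), (x35,k)}
  {x33, x34, x35} × {j, l} = {(x33,j), (x33,l), (x34,j), (x34,l), (x35,j), (x35,l)}
  {x33, x34, x35} × {j, k, l} = {(x33,j), (x33,k), (x33,l), (x34,j), (x34,k), (x34,l), (x35,j), (x35,k), (x35,l)}
These 17 distinct sets form the basis B.
Close under arbitrary unions to get τ_{X×Y}; counting gives |τ_{X×Y}| = 48.


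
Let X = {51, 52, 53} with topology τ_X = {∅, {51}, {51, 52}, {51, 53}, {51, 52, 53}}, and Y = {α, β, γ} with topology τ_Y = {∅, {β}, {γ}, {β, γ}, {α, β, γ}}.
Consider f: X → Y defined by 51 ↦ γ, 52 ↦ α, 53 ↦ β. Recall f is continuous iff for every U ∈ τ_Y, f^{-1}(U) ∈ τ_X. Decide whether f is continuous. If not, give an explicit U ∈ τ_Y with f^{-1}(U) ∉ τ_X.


f is NOT continuous.

Compute f^{-1}(U) for each U ∈ τ_Y:
  U = ∅: f^{-1}(U) = ∅ ∈ τ_X ✓.
  U = {β}: f^{-1}(U) = {53} ∉ τ_X ✗.
  U = {γ}: f^{-1}(U) = {51} ∈ τ_X ✓.
  U = {β, γ}: f^{-1}(U) = {51, 53} ∈ τ_X ✓.
  U = {α, β, γ}: f^{-1}(U) = {51, 52, 53} ∈ τ_X ✓.
Found U = {β} with f^{-1}(U) = {53} not in τ_X. Therefore f is NOT continuous.


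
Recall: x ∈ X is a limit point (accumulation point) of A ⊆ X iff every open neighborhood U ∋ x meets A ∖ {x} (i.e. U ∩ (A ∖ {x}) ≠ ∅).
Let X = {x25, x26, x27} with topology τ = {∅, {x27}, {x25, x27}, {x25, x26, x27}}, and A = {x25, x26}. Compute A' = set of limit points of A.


A' = {x26}

For each x ∈ X, list the open sets U ∈ τ with x ∈ U, then check whether U ∩ (A ∖ {x}) ≠ ∅ for every such U.
  x = x25: open {x25, x27} ∋ x has {x25, x27} ∩ (A ∖ {x25}) = ∅, so x is NOT a limit point.
  x = x26: opens ∋ x are {x25, x26, x27}; each meets A ∖ {x26}, so x IS a limit point.
  x = x27: open {x27} ∋ x has {x27} ∩ (A ∖ {x27}) = ∅, so x is NOT a limit point.
Collecting: A' = {x26}.


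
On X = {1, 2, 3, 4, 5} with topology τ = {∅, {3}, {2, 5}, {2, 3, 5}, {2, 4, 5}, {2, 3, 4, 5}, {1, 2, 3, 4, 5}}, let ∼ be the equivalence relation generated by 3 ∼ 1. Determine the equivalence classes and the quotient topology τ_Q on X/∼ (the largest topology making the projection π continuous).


X/∼ = {[1=3], [2], [4], [5]}; |τ_Q| = 4.

Equivalence classes: [1=3], [2], [4], [5].
Quotient map π: X → X/∼ sends 1 ↦ [1=3], 2 ↦ [2], 3 ↦ [1=3], 4 ↦ [4], 5 ↦ [5].
For each subset V ⊆ X/∼, compute π^{-1}(V) ⊆ X and check whether π^{-1}(V) ∈ τ. V is open in τ_Q iff π^{-1}(V) ∈ τ.
  V = {}: π^{-1}(V) = ∅ ∈ τ ✓.
  V = {[1=3]}: π^{-1}(V) = {1, 3} ∉ τ ✗.
  V = {[2]}: π^{-1}(V) = {2} ∉ τ ✗.
  V = {[1=3], [2]}: π^{-1}(V) = {1, 2, 3} ∉ τ ✗.
  V = {[4]}: π^{-1}(V) = {4} ∉ τ ✗.
  V = {[1=3], [4]}: π^{-1}(V) = {1, 3, 4} ∉ τ ✗.
  V = {[2], [4]}: π^{-1}(V) = {2, 4} ∉ τ ✗.
  V = {[1=3], [2], [4]}: π^{-1}(V) = {1, 2, 3, 4} ∉ τ ✗.
  V = {[5]}: π^{-1}(V) = {5} ∉ τ ✗.
  V = {[1=3], [5]}: π^{-1}(V) = {1, 3, 5} ∉ τ ✗.
  V = {[2], [5]}: π^{-1}(V) = {2, 5} ∈ τ ✓.
  V = {[1=3], [2], [5]}: π^{-1}(V) = {1, 2, 3, 5} ∉ τ ✗.
  V = {[4], [5]}: π^{-1}(V) = {4, 5} ∉ τ ✗.
  V = {[1=3], [4], [5]}: π^{-1}(V) = {1, 3, 4, 5} ∉ τ ✗.
  V = {[2], [4], [5]}: π^{-1}(V) = {2, 4, 5} ∈ τ ✓.
  V = {[1=3], [2], [4], [5]}: π^{-1}(V) = {1, 2, 3, 4, 5} ∈ τ ✓.
Open sets in the quotient: τ_Q = {{}, {[2], [5]}, {[2], [4], [5]}, {[1=3], [2], [4], [5]}} (4 elements).


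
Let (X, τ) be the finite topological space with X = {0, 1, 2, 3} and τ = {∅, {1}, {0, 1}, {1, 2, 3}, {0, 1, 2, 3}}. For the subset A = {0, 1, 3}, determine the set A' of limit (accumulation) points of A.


A' = {0, 2, 3}

For each x ∈ X, list the open sets U ∈ τ with x ∈ U, then check whether U ∩ (A ∖ {x}) ≠ ∅ for every such U.
  x = 0: opens ∋ x are {0, 1}, {0, 1, 2, 3}; each meets A ∖ {0}, so x IS a limit point.
  x = 1: open {1} ∋ x has {1} ∩ (A ∖ {1}) = ∅, so x is NOT a limit point.
  x = 2: opens ∋ x are {1, 2, 3}, {0, 1, 2, 3}; each meets A ∖ {2}, so x IS a limit point.
  x = 3: opens ∋ x are {1, 2, 3}, {0, 1, 2, 3}; each meets A ∖ {3}, so x IS a limit point.
Collecting: A' = {0, 2, 3}.


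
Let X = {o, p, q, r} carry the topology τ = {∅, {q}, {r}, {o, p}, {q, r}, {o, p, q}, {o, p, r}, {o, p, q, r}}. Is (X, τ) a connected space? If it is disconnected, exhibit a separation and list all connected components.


(X, τ) is disconnected; components = [{q}, {r}, {o, p}].

Find clopen sets (U ∈ τ with X ∖ U ∈ τ):
  U = ∅, X ∖ U = {o, p, q, r} — both open, so U is clopen.
  U = {q}, X ∖ U = {o, p, r} — both open, so U is clopen.
  U = {r}, X ∖ U = {o, p, q} — both open, so U is clopen.
  U = {o, p}, X ∖ U = {q, r} — both open, so U is clopen.
  U = {q, r}, X ∖ U = {o, p} — both open, so U is clopen.
  U = {o, p, q}, X ∖ U = {r} — both open, so U is clopen.
  U = {o, p, r}, X ∖ U = {q} — both open, so U is clopen.
  U = {o, p, q, r}, X ∖ U = ∅ — both open, so U is clopen.
Nontrivial clopen(s) exist: e.g. {q}. So (X, τ) is disconnected.
Compute connected components by grouping points that agree on all clopens:
  component: {q}
  component: {r}
  component: {o, p}


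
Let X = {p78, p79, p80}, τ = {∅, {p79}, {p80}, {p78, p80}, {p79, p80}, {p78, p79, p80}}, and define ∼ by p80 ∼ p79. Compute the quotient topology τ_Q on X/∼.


X/∼ = {[p78], [p79=p80]}; |τ_Q| = 3.

Equivalence classes: [p78], [p79=p80].
Quotient map π: X → X/∼ sends p78 ↦ [p78], p79 ↦ [p79=p80], p80 ↦ [p79=p80].
For each subset V ⊆ X/∼, compute π^{-1}(V) ⊆ X and check whether π^{-1}(V) ∈ τ. V is open in τ_Q iff π^{-1}(V) ∈ τ.
  V = {}: π^{-1}(V) = ∅ ∈ τ ✓.
  V = {[p78]}: π^{-1}(V) = {p78} ∉ τ ✗.
  V = {[p79=p80]}: π^{-1}(V) = {p79, p80} ∈ τ ✓.
  V = {[p78], [p79=p80]}: π^{-1}(V) = {p78, p79, p80} ∈ τ ✓.
Open sets in the quotient: τ_Q = {{}, {[p79=p80]}, {[p78], [p79=p80]}} (3 elements).


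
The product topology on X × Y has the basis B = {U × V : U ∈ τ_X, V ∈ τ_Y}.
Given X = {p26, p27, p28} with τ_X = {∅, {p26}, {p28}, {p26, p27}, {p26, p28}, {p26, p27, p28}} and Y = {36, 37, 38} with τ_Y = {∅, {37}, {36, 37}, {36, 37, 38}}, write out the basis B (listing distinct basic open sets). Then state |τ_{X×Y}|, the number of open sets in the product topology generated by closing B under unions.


Basis B = {∅ × ∅, {p26} × {37}, {p28} × {37}, {p26} × {36, 37}, {p26, p27} × {37}, {p26, p28} × {37}, {p28} × {36, 37}, {p26} × {36, 37, 38}, {p26, p27, p28} × {37}, {p28} × {36, 37, 38}, {p26, p27} × {36, 37}, {p26, p28} × {36, 37}, {p26, p27} × {36, 37, 38}, {p26, p28} × {36, 37, 38}, {p26, p27, p28} × {36, 37}, {p26, p27, p28} × {36, 37, 38}}; |τ_{X×Y}| = 40.

Enumerate products U × V with U ∈ τ_X, V ∈ τ_Y (deduplicated):
  ∅ × ∅ = {} (∅)
  {p26} × {37} = {(p26,37)}
  {p28} × {37} = {(p28,37)}
  {p26} × {36, 37} = {(p26,36), (p26,37)}
  {p26, p27} × {37} = {(p26,37), (p27,37)}
  {p26, p28} × {37} = {(p26,37), (p28,37)}
  {p28} × {36, 37} = {(p28,36), (p28,37)}
  {p26} × {36, 37, 38} = {(p26,36), (p26,37), (p26,38)}
  {p26, p27, p28} × {37} = {(p26,37), (p27,37), (p28,37)}
  {p28} × {36, 37, 38} = {(p28,36), (p28,37), (p28,38)}
  {p26, p27} × {36, 37} = {(p26,36), (p26,37), (p27,36), (p27,37)}
  {p26, p28} × {36, 37} = {(p26,36), (p26,37), (p28,36), (p28,37)}
  {p26, p27} × {36, 37, 38} = {(p26,36), (p26,37), (p26,38), (p27,36), (p27,37), (p27,38)}
  {p26, p28} × {36, 37, 38} = {(p26,36), (p26,37), (p26,38), (p28,36), (p28,37), (p28,38)}
  {p26, p27, p28} × {36, 37} = {(p26,36), (p26,37), (p27,36), (p27,37), (p28,36), (p28,37)}
  {p26, p27, p28} × {36, 37, 38} = {(p26,36), (p26,37), (p26,38), (p27,36), (p27,37), (p27,38), (p28,36), (p28,37), (p28,38)}
These 16 distinct sets form the basis B.
Close under arbitrary unions to get τ_{X×Y}; counting gives |τ_{X×Y}| = 40.


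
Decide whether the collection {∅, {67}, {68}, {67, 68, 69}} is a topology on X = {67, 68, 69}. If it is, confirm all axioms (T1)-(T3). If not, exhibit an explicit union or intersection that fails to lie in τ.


τ is NOT a topology on X.

Axiom (T1): ∅ ∈ τ? Yes; X ∈ τ? Yes.
Axiom (T2/T3): check pairwise unions and intersections of members of τ.
Counterexample for (T2): {67} ∪ {68} = {67, 68} ∉ τ. Therefore τ is NOT a topology.


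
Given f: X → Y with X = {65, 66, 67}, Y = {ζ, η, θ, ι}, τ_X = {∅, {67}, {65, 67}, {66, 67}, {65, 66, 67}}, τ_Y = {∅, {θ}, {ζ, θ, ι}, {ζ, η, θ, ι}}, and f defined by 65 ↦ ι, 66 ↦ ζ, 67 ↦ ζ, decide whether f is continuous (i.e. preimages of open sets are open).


f IS continuous.

Compute f^{-1}(U) for each U ∈ τ_Y:
  U = ∅: f^{-1}(U) = ∅ ∈ τ_X ✓.
  U = {θ}: f^{-1}(U) = ∅ ∈ τ_X ✓.
  U = {ζ, θ, ι}: f^{-1}(U) = {65, 66, 67} ∈ τ_X ✓.
  U = {ζ, η, θ, ι}: f^{-1}(U) = {65, 66, 67} ∈ τ_X ✓.
Every preimage lies in τ_X, so f IS continuous.


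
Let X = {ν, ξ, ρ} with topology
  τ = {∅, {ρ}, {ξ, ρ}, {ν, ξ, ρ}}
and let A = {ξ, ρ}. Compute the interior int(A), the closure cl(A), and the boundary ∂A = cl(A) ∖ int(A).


int(A) = {ξ, ρ}, cl(A) = {ν, ξ, ρ}, ∂A = {ν}.

Closed sets in (X, τ) are complements of opens:
  closed(X, τ) = {∅, {ν}, {ν, ξ}, {ν, ξ, ρ}}.
int(A) = ⋃ {U ∈ τ : U ⊆ A}. Opens contained in A: ∅, {ρ}, {ξ, ρ}.
Taking the union of these: int(A) = {ξ, ρ}.
cl(A) = ⋂ {C closed : A ⊆ C}. Closed sets containing A: {ν, ξ, ρ}.
Intersecting these: cl(A) = {ν, ξ, ρ}.
∂A = cl(A) ∖ int(A) = {ν, ξ, ρ} ∖ {ξ, ρ} = {ν}.


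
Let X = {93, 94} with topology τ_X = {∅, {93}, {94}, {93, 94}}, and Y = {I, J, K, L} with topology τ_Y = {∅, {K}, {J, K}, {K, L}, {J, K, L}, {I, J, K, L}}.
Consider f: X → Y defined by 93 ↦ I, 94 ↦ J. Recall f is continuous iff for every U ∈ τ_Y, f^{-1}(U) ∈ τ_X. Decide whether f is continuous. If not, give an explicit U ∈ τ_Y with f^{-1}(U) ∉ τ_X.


f IS continuous.

Compute f^{-1}(U) for each U ∈ τ_Y:
  U = ∅: f^{-1}(U) = ∅ ∈ τ_X ✓.
  U = {K}: f^{-1}(U) = ∅ ∈ τ_X ✓.
  U = {J, K}: f^{-1}(U) = {94} ∈ τ_X ✓.
  U = {K, L}: f^{-1}(U) = ∅ ∈ τ_X ✓.
  U = {J, K, L}: f^{-1}(U) = {94} ∈ τ_X ✓.
  U = {I, J, K, L}: f^{-1}(U) = {93, 94} ∈ τ_X ✓.
Every preimage lies in τ_X, so f IS continuous.


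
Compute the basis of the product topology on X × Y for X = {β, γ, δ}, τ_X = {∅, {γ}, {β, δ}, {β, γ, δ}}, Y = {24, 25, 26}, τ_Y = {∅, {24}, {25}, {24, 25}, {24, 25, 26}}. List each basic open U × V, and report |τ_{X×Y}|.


Basis B = {∅ × ∅, {γ} × {24}, {γ} × {25}, {β, δ} × {24}, {β, δ} × {25}, {γ} × {24, 25}, {β, γ, δ} × {24}, {β, γ, δ} × {25}, {γ} × {24, 25, 26}, {β, δ} × {24, 25}, {β, δ} × {24, 25, 26}, {β, γ, δ} × {24, 25}, {β, γ, δ} × {24, 25, 26}}; |τ_{X×Y}| = 25.

Enumerate products U × V with U ∈ τ_X, V ∈ τ_Y (deduplicated):
  ∅ × ∅ = {} (∅)
  {γ} × {24} = {(γ,24)}
  {γ} × {25} = {(γ,25)}
  {β, δ} × {24} = {(β,24), (δ,24)}
  {β, δ} × {25} = {(β,25), (δ,25)}
  {γ} × {24, 25} = {(γ,24), (γ,25)}
  {β, γ, δ} × {24} = {(β,24), (γ,24), (δ,24)}
  {β, γ, δ} × {25} = {(β,25), (γ,25), (δ,25)}
  {γ} × {24, 25, 26} = {(γ,24), (γ,25), (γ,26)}
  {β, δ} × {24, 25} = {(β,24), (β,25), (δ,24), (δ,25)}
  {β, δ} × {24, 25, 26} = {(β,24), (β,25), (β,26), (δ,24), (δ,25), (δ,26)}
  {β, γ, δ} × {24, 25} = {(β,24), (β,25), (γ,24), (γ,25), (δ,24), (δ,25)}
  {β, γ, δ} × {24, 25, 26} = {(β,24), (β,25), (β,26), (γ,24), (γ,25), (γ,26), (δ,24), (δ,25), (δ,26)}
These 13 distinct sets form the basis B.
Close under arbitrary unions to get τ_{X×Y}; counting gives |τ_{X×Y}| = 25.


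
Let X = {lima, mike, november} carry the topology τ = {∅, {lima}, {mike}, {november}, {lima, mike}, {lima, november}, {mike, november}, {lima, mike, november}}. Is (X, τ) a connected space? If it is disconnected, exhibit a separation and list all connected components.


(X, τ) is disconnected; components = [{lima}, {mike}, {november}].

Find clopen sets (U ∈ τ with X ∖ U ∈ τ):
  U = ∅, X ∖ U = {lima, mike, november} — both open, so U is clopen.
  U = {lima}, X ∖ U = {mike, november} — both open, so U is clopen.
  U = {mike}, X ∖ U = {lima, november} — both open, so U is clopen.
  U = {november}, X ∖ U = {lima, mike} — both open, so U is clopen.
  U = {lima, mike}, X ∖ U = {november} — both open, so U is clopen.
  U = {lima, november}, X ∖ U = {mike} — both open, so U is clopen.
  U = {mike, november}, X ∖ U = {lima} — both open, so U is clopen.
  U = {lima, mike, november}, X ∖ U = ∅ — both open, so U is clopen.
Nontrivial clopen(s) exist: e.g. {mike, november}. So (X, τ) is disconnected.
Compute connected components by grouping points that agree on all clopens:
  component: {lima}
  component: {mike}
  component: {november}


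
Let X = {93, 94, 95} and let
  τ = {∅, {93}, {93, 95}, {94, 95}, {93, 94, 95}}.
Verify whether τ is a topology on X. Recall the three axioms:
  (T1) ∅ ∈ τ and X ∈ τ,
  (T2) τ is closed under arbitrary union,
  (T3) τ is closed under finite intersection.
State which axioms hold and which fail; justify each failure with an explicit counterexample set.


τ is NOT a topology on X.

Axiom (T1): ∅ ∈ τ? Yes; X ∈ τ? Yes.
Axiom (T2/T3): check pairwise unions and intersections of members of τ.
Counterexample for (T3): {93, 95} ∩ {94, 95} = {95} ∉ τ. Therefore τ is NOT a topology.


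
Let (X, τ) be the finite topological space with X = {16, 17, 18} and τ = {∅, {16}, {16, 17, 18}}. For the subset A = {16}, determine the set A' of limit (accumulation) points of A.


A' = {17, 18}

For each x ∈ X, list the open sets U ∈ τ with x ∈ U, then check whether U ∩ (A ∖ {x}) ≠ ∅ for every such U.
  x = 16: open {16} ∋ x has {16} ∩ (A ∖ {16}) = ∅, so x is NOT a limit point.
  x = 17: opens ∋ x are {16, 17, 18}; each meets A ∖ {17}, so x IS a limit point.
  x = 18: opens ∋ x are {16, 17, 18}; each meets A ∖ {18}, so x IS a limit point.
Collecting: A' = {17, 18}.


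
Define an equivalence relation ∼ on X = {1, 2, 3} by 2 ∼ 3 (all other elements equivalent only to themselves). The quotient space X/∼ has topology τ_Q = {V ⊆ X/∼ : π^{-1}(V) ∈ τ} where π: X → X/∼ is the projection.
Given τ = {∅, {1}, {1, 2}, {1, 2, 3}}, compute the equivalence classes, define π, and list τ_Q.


X/∼ = {[1], [2=3]}; |τ_Q| = 3.

Equivalence classes: [1], [2=3].
Quotient map π: X → X/∼ sends 1 ↦ [1], 2 ↦ [2=3], 3 ↦ [2=3].
For each subset V ⊆ X/∼, compute π^{-1}(V) ⊆ X and check whether π^{-1}(V) ∈ τ. V is open in τ_Q iff π^{-1}(V) ∈ τ.
  V = {}: π^{-1}(V) = ∅ ∈ τ ✓.
  V = {[1]}: π^{-1}(V) = {1} ∈ τ ✓.
  V = {[2=3]}: π^{-1}(V) = {2, 3} ∉ τ ✗.
  V = {[1], [2=3]}: π^{-1}(V) = {1, 2, 3} ∈ τ ✓.
Open sets in the quotient: τ_Q = {{}, {[1]}, {[1], [2=3]}} (3 elements).


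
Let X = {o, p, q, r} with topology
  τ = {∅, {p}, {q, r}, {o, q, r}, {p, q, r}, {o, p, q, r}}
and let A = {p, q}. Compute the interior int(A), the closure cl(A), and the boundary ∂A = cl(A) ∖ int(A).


int(A) = {p}, cl(A) = {o, p, q, r}, ∂A = {o, q, r}.

Closed sets in (X, τ) are complements of opens:
  closed(X, τ) = {∅, {o}, {p}, {o, p}, {o, q, r}, {o, p, q, r}}.
int(A) = ⋃ {U ∈ τ : U ⊆ A}. Opens contained in A: ∅, {p}.
Taking the union of these: int(A) = {p}.
cl(A) = ⋂ {C closed : A ⊆ C}. Closed sets containing A: {o, p, q, r}.
Intersecting these: cl(A) = {o, p, q, r}.
∂A = cl(A) ∖ int(A) = {o, p, q, r} ∖ {p} = {o, q, r}.


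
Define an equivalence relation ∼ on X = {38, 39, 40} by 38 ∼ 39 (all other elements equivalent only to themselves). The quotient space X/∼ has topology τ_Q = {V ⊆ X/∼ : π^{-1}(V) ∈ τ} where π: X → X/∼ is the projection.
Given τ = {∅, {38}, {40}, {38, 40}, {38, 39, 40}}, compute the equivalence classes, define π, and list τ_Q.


X/∼ = {[38=39], [40]}; |τ_Q| = 3.

Equivalence classes: [38=39], [40].
Quotient map π: X → X/∼ sends 38 ↦ [38=39], 39 ↦ [38=39], 40 ↦ [40].
For each subset V ⊆ X/∼, compute π^{-1}(V) ⊆ X and check whether π^{-1}(V) ∈ τ. V is open in τ_Q iff π^{-1}(V) ∈ τ.
  V = {}: π^{-1}(V) = ∅ ∈ τ ✓.
  V = {[38=39]}: π^{-1}(V) = {38, 39} ∉ τ ✗.
  V = {[40]}: π^{-1}(V) = {40} ∈ τ ✓.
  V = {[38=39], [40]}: π^{-1}(V) = {38, 39, 40} ∈ τ ✓.
Open sets in the quotient: τ_Q = {{}, {[40]}, {[38=39], [40]}} (3 elements).


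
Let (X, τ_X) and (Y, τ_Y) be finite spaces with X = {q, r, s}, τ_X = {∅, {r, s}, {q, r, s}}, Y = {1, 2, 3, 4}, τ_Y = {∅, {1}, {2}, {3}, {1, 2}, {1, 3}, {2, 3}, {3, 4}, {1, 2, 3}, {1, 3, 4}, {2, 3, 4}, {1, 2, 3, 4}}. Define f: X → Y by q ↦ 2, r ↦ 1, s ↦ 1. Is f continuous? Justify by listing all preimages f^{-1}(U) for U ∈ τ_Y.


f is NOT continuous.

Compute f^{-1}(U) for each U ∈ τ_Y:
  U = ∅: f^{-1}(U) = ∅ ∈ τ_X ✓.
  U = {1}: f^{-1}(U) = {r, s} ∈ τ_X ✓.
  U = {2}: f^{-1}(U) = {q} ∉ τ_X ✗.
  U = {3}: f^{-1}(U) = ∅ ∈ τ_X ✓.
  U = {1, 2}: f^{-1}(U) = {q, r, s} ∈ τ_X ✓.
  U = {1, 3}: f^{-1}(U) = {r, s} ∈ τ_X ✓.
  U = {2, 3}: f^{-1}(U) = {q} ∉ τ_X ✗.
  U = {3, 4}: f^{-1}(U) = ∅ ∈ τ_X ✓.
  U = {1, 2, 3}: f^{-1}(U) = {q, r, s} ∈ τ_X ✓.
  U = {1, 3, 4}: f^{-1}(U) = {r, s} ∈ τ_X ✓.
  U = {2, 3, 4}: f^{-1}(U) = {q} ∉ τ_X ✗.
  U = {1, 2, 3, 4}: f^{-1}(U) = {q, r, s} ∈ τ_X ✓.
Found U = {2} with f^{-1}(U) = {q} not in τ_X. Therefore f is NOT continuous.


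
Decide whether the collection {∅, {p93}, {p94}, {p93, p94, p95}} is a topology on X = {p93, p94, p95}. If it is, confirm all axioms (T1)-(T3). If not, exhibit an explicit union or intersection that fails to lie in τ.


τ is NOT a topology on X.

Axiom (T1): ∅ ∈ τ? Yes; X ∈ τ? Yes.
Axiom (T2/T3): check pairwise unions and intersections of members of τ.
Counterexample for (T2): {p93} ∪ {p94} = {p93, p94} ∉ τ. Therefore τ is NOT a topology.


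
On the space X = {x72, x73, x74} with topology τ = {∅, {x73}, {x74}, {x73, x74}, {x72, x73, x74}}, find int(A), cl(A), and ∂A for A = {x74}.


int(A) = {x74}, cl(A) = {x72, x74}, ∂A = {x72}.

Closed sets in (X, τ) are complements of opens:
  closed(X, τ) = {∅, {x72}, {x72, x73}, {x72, x74}, {x72, x73, x74}}.
int(A) = ⋃ {U ∈ τ : U ⊆ A}. Opens contained in A: ∅, {x74}.
Taking the union of these: int(A) = {x74}.
cl(A) = ⋂ {C closed : A ⊆ C}. Closed sets containing A: {x72, x74}, {x72, x73, x74}.
Intersecting these: cl(A) = {x72, x74}.
∂A = cl(A) ∖ int(A) = {x72, x74} ∖ {x74} = {x72}.


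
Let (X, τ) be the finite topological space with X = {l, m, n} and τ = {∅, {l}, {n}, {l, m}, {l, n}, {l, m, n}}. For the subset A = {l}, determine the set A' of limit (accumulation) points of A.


A' = {m}

For each x ∈ X, list the open sets U ∈ τ with x ∈ U, then check whether U ∩ (A ∖ {x}) ≠ ∅ for every such U.
  x = l: open {l} ∋ x has {l} ∩ (A ∖ {l}) = ∅, so x is NOT a limit point.
  x = m: opens ∋ x are {l, m}, {l, m, n}; each meets A ∖ {m}, so x IS a limit point.
  x = n: open {n} ∋ x has {n} ∩ (A ∖ {n}) = ∅, so x is NOT a limit point.
Collecting: A' = {m}.


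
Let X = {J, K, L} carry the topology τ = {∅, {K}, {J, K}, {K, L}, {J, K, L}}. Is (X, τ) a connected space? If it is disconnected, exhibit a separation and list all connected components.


(X, τ) is connected.

Find clopen sets (U ∈ τ with X ∖ U ∈ τ):
  U = ∅, X ∖ U = {J, K, L} — both open, so U is clopen.
  U = {J, K, L}, X ∖ U = ∅ — both open, so U is clopen.
Only trivial clopens (∅ and X) exist, so (X, τ) is connected.
Compute connected components by grouping points that agree on all clopens:
  component: {J, K, L}


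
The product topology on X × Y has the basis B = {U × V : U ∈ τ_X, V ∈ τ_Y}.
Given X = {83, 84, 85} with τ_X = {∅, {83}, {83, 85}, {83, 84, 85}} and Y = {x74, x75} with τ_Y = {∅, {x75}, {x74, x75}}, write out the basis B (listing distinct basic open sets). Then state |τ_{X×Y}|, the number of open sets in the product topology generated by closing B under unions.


Basis B = {∅ × ∅, {83} × {x75}, {83} × {x74, x75}, {83, 85} × {x75}, {83, 84, 85} × {x75}, {83, 85} × {x74, x75}, {83, 84, 85} × {x74, x75}}; |τ_{X×Y}| = 10.

Enumerate products U × V with U ∈ τ_X, V ∈ τ_Y (deduplicated):
  ∅ × ∅ = {} (∅)
  {83} × {x75} = {(83,x75)}
  {83} × {x74, x75} = {(83,x74), (83,x75)}
  {83, 85} × {x75} = {(83,x75), (85,x75)}
  {83, 84, 85} × {x75} = {(83,x75), (84,x75), (85,x75)}
  {83, 85} × {x74, x75} = {(83,x74), (83,x75), (85,x74), (85,x75)}
  {83, 84, 85} × {x74, x75} = {(83,x74), (83,x75), (84,x74), (84,x75), (85,x74), (85,x75)}
These 7 distinct sets form the basis B.
Close under arbitrary unions to get τ_{X×Y}; counting gives |τ_{X×Y}| = 10.


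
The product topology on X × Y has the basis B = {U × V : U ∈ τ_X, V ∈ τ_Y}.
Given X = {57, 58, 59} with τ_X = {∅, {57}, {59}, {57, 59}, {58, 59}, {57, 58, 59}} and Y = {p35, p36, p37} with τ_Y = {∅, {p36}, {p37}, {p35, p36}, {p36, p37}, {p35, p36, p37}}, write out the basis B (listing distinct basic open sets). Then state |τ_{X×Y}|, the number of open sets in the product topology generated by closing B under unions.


Basis B = {∅ × ∅, {57} × {p36}, {57} × {p37}, {59} × {p36}, {59} × {p37}, {57} × {p35, p36}, {57} × {p36, p37}, {57, 59} × {p36}, {57, 59} × {p37}, {58, 59} × {p36}, {58, 59} × {p37}, {59} × {p35, p36}, {59} × {p36, p37}, {57} × {p35, p36, p37}, {57, 58, 59} × {p36}, {57, 58, 59} × {p37}, {59} × {p35, p36, p37}, {57, 59} × {p35, p36}, {57, 59} × {p36, p37}, {58, 59} × {p35, p36}, {58, 59} × {p36, p37}, {57, 59} × {p35, p36, p37}, {57, 58, 59} × {p35, p36}, {57, 58, 59} × {p36, p37}, {58, 59} × {p35, p36, p37}, {57, 58, 59} × {p35, p36, p37}}; |τ_{X×Y}| = 108.

Enumerate products U × V with U ∈ τ_X, V ∈ τ_Y (deduplicated):
  ∅ × ∅ = {} (∅)
  {57} × {p36} = {(57,p36)}
  {57} × {p37} = {(57,p37)}
  {59} × {p36} = {(59,p36)}
  {59} × {p37} = {(59,p37)}
  {57} × {p35, p36} = {(57,p35), (57,p36)}
  {57} × {p36, p37} = {(57,p36), (57,p37)}
  {57, 59} × {p36} = {(57,p36), (59,p36)}
  {57, 59} × {p37} = {(57,p37), (59,p37)}
  {58, 59} × {p36} = {(58,p36), (59,p36)}
  {58, 59} × {p37} = {(58,p37), (59,p37)}
  {59} × {p35, p36} = {(59,p35), (59,p36)}
  {59} × {p36, p37} = {(59,p36), (59,p37)}
  {57} × {p35, p36, p37} = {(57,p35), (57,p36), (57,p37)}
  {57, 58, 59} × {p36} = {(57,p36), (58,p36), (59,p36)}
  {57, 58, 59} × {p37} = {(57,p37), (58,p37), (59,p37)}
  {59} × {p35, p36, p37} = {(59,p35), (59,p36), (59,p37)}
  {57, 59} × {p35, p36} = {(57,p35), (57,p36), (59,p35), (59,p36)}
  {57, 59} × {p36, p37} = {(57,p36), (57,p37), (59,p36), (59,p37)}
  {58, 59} × {p35, p36} = {(58,p35), (58,p36), (59,p35), (59,p36)}
  {58, 59} × {p36, p37} = {(58,p36), (58,p37), (59,p36), (59,p37)}
  {57, 59} × {p35, p36, p37} = {(57,p35), (57,p36), (57,p37), (59,p35), (59,p36), (59,p37)}
  {57, 58, 59} × {p35, p36} = {(57,p35), (57,p36), (58,p35), (58,p36), (59,p35), (59,p36)}
  {57, 58, 59} × {p36, p37} = {(57,p36), (57,p37), (58,p36), (58,p37), (59,p36), (59,p37)}
  {58, 59} × {p35, p36, p37} = {(58,p35), (58,p36), (58,p37), (59,p35), (59,p36), (59,p37)}
  {57, 58, 59} × {p35, p36, p37} = {(57,p35), (57,p36), (57,p37), (58,p35), (58,p36), (58,p37), (59,p35), (59,p36), (59,p37)}
These 26 distinct sets form the basis B.
Close under arbitrary unions to get τ_{X×Y}; counting gives |τ_{X×Y}| = 108.


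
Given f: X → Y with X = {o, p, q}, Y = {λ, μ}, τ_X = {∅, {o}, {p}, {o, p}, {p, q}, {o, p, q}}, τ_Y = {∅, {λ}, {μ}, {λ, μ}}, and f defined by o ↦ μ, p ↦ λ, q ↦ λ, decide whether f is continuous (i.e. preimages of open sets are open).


f IS continuous.

Compute f^{-1}(U) for each U ∈ τ_Y:
  U = ∅: f^{-1}(U) = ∅ ∈ τ_X ✓.
  U = {λ}: f^{-1}(U) = {p, q} ∈ τ_X ✓.
  U = {μ}: f^{-1}(U) = {o} ∈ τ_X ✓.
  U = {λ, μ}: f^{-1}(U) = {o, p, q} ∈ τ_X ✓.
Every preimage lies in τ_X, so f IS continuous.


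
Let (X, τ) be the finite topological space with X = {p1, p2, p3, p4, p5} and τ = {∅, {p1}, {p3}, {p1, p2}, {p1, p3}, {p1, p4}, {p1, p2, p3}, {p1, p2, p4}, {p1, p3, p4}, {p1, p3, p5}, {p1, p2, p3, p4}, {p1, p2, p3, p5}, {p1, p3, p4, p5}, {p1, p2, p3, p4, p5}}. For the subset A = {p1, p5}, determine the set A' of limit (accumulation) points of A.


A' = {p2, p4, p5}

For each x ∈ X, list the open sets U ∈ τ with x ∈ U, then check whether U ∩ (A ∖ {x}) ≠ ∅ for every such U.
  x = p1: open {p1} ∋ x has {p1} ∩ (A ∖ {p1}) = ∅, so x is NOT a limit point.
  x = p2: opens ∋ x are {p1, p2}, {p1, p2, p3}, {p1, p2, p4}, {p1, p2, p3, p4}, {p1, p2, p3, p5}, {p1, p2, p3, p4, p5}; each meets A ∖ {p2}, so x IS a limit point.
  x = p3: open {p3} ∋ x has {p3} ∩ (A ∖ {p3}) = ∅, so x is NOT a limit point.
  x = p4: opens ∋ x are {p1, p4}, {p1, p2, p4}, {p1, p3, p4}, {p1, p2, p3, p4}, {p1, p3, p4, p5}, {p1, p2, p3, p4, p5}; each meets A ∖ {p4}, so x IS a limit point.
  x = p5: opens ∋ x are {p1, p3, p5}, {p1, p2, p3, p5}, {p1, p3, p4, p5}, {p1, p2, p3, p4, p5}; each meets A ∖ {p5}, so x IS a limit point.
Collecting: A' = {p2, p4, p5}.


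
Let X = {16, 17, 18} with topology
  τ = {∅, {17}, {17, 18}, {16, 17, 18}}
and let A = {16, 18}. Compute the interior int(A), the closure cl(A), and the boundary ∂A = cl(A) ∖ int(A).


int(A) = ∅, cl(A) = {16, 18}, ∂A = {16, 18}.

Closed sets in (X, τ) are complements of opens:
  closed(X, τ) = {∅, {16}, {16, 18}, {16, 17, 18}}.
int(A) = ⋃ {U ∈ τ : U ⊆ A}. Opens contained in A: ∅.
Taking the union of these: int(A) = ∅.
cl(A) = ⋂ {C closed : A ⊆ C}. Closed sets containing A: {16, 18}, {16, 17, 18}.
Intersecting these: cl(A) = {16, 18}.
∂A = cl(A) ∖ int(A) = {16, 18} ∖ ∅ = {16, 18}.
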